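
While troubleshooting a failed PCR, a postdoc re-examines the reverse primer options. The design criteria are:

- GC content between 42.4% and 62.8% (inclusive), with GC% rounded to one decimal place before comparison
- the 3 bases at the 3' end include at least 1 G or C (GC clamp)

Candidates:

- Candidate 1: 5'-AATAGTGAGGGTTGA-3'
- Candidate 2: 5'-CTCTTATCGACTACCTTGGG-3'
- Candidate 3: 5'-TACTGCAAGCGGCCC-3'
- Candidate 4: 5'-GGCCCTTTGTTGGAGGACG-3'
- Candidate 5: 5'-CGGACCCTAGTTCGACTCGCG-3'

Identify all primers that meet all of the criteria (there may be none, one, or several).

Candidate 2 only.

Candidate 1 (15 nt, A=5 T=4 G=6 C=0): GC 6/15 = 40.0%, outside 42.4–62.8% ✗; 3' end TGA has 1 G/C ✓ — fails.
Candidate 2 (20 nt, A=3 T=7 G=4 C=6): GC 10/20 = 50.0% ✓; 3' end GGG has 3 G/C ✓ — passes.
Candidate 3 (15 nt, A=3 T=2 G=4 C=6): GC 10/15 = 66.7%, outside 42.4–62.8% ✗; 3' end CCC has 3 G/C ✓ — fails.
Candidate 4 (19 nt, A=2 T=5 G=8 C=4): GC 12/19 = 63.2%, outside 42.4–62.8% ✗; 3' end ACG has 2 G/C ✓ — fails.
Candidate 5 (21 nt, A=3 T=4 G=6 C=8): GC 14/21 = 66.7%, outside 42.4–62.8% ✗; 3' end GCG has 3 G/C ✓ — fails.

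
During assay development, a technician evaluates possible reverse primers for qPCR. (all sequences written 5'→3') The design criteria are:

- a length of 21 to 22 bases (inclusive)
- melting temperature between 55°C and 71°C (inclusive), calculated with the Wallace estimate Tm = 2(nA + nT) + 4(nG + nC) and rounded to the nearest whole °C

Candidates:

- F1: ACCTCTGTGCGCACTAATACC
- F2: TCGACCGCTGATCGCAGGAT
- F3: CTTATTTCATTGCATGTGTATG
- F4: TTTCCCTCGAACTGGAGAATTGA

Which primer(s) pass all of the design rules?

F1 and F3.

F1 (21 nt, A=5 T=5 G=3 C=8): length 21 ✓; Tm = 2·10 + 4·11 = 64°C ✓ — passes.
F2 (20 nt, A=4 T=4 G=6 C=6): length 20, outside 21–22 ✗; Tm = 2·8 + 4·12 = 64°C ✓ — fails.
F3 (22 nt, A=4 T=11 G=4 C=3): length 22 ✓; Tm = 2·15 + 4·7 = 58°C ✓ — passes.
F4 (23 nt, A=6 T=7 G=5 C=5): length 23, outside 21–22 ✗; Tm = 2·13 + 4·10 = 66°C ✓ — fails.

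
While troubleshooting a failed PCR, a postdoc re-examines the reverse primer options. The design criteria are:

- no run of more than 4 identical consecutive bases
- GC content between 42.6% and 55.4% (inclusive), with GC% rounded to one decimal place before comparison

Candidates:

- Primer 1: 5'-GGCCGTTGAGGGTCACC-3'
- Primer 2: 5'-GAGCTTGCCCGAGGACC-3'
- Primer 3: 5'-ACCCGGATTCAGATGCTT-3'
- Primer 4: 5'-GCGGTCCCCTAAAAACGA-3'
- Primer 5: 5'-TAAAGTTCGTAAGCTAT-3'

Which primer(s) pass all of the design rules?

Primer 1 (17 nt, A=2 T=3 G=7 C=5): longest run = 3 ✓; GC 12/17 = 70.6%, outside 42.6–55.4% ✗ — fails.
Primer 2 (17 nt, A=3 T=2 G=6 C=6): longest run = 3 ✓; GC 12/17 = 70.6%, outside 42.6–55.4% ✗ — fails.
Primer 3 (18 nt, A=4 T=5 G=4 C=5): longest run = 3 ✓; GC 9/18 = 50.0% ✓ — passes.
Primer 4 (18 nt, A=6 T=2 G=4 C=6): longest run = 5, exceeds 4 ✗; GC 10/18 = 55.6%, outside 42.6–55.4% ✗ — fails.
Primer 5 (17 nt, A=6 T=6 G=3 C=2): longest run = 3 ✓; GC 5/17 = 29.4%, outside 42.6–55.4% ✗ — fails.

Primer 3 only.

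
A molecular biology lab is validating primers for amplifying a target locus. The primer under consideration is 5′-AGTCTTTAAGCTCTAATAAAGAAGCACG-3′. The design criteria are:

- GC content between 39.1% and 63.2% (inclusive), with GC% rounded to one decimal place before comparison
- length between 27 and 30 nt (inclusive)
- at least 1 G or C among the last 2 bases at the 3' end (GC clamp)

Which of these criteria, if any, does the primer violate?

Fails: GC content.

Base counts: A=11, T=7, G=5, C=5 (length 28).
GC content: GC 10/28 = 35.7%, outside 39.1–63.2% ✗
length: length 28 ✓
GC clamp: 3' end CG has 2 G/C ✓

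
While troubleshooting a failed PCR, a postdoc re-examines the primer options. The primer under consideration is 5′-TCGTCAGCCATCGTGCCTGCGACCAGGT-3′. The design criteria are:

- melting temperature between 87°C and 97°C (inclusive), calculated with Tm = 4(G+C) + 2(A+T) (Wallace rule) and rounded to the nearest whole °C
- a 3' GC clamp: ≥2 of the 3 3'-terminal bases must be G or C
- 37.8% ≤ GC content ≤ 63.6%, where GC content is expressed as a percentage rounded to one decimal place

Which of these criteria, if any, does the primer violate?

Base counts: A=4, T=6, G=8, C=10 (length 28).
Tm: Tm = 2·10 + 4·18 = 92°C ✓
GC clamp: 3' end GGT has 2 G/C ✓
GC content: GC 18/28 = 64.3%, outside 37.8–63.6% ✗

Fails: GC content.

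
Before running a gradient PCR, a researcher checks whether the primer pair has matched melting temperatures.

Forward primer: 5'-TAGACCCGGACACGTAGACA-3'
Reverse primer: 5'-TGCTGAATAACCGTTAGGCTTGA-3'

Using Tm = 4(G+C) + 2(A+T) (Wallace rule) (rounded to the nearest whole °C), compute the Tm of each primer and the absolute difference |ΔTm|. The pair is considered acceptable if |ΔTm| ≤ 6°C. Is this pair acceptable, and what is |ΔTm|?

Forward: A=7 T=2 G=5 C=6 → Tm = 2·9 + 4·11 = 62°C.
Reverse: A=6 T=7 G=6 C=4 → Tm = 2·13 + 4·10 = 66°C.
|ΔTm| = |62 − 66| = 4°C, ≤ 6°C.

|ΔTm| = 4°C; the pair is acceptable.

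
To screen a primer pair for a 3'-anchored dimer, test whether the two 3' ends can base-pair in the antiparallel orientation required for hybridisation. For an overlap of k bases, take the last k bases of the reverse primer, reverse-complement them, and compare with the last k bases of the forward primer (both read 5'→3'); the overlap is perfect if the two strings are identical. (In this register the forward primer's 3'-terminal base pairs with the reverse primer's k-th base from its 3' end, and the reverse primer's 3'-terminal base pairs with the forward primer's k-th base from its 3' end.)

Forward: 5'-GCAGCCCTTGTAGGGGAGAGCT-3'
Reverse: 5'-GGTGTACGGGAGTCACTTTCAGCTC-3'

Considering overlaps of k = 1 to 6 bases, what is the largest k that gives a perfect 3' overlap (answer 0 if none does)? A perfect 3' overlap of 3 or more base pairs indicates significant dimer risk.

Last 6 bases (5'→3') — forward …AGAGCT, reverse …CAGCTC.
Reverse complement of the reverse primer's last 6 bases: GAGCTG; its first k bases are the reverse complement of the reverse primer's last k bases, so a perfect k-base overlap needs the forward primer's last k bases to equal them.
Comparing (forward last k vs required): k=1: T vs G ✗; k=2: CT vs GA ✗; k=3: GCT vs GAG ✗; k=4: AGCT vs GAGC ✗; k=5: GAGCT vs GAGCT ✓; k=6: AGAGCT vs GAGCTG ✗.
Only k = 5 is perfect, so the longest perfect 3' overlap is 5.

Longest perfect overlap: 5 complementary base pairs; significant dimer risk (threshold 3).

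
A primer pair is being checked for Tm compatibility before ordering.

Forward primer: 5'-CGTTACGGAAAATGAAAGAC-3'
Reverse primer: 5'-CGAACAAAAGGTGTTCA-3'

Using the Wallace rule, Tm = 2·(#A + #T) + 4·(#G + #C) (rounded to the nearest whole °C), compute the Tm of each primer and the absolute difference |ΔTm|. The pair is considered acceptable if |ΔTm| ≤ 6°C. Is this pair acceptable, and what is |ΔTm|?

|ΔTm| = 8°C; the pair is not acceptable.

Forward: A=9 T=3 G=5 C=3 → Tm = 2·12 + 4·8 = 56°C.
Reverse: A=7 T=3 G=4 C=3 → Tm = 2·10 + 4·7 = 48°C.
|ΔTm| = |56 − 48| = 8°C, > 6°C.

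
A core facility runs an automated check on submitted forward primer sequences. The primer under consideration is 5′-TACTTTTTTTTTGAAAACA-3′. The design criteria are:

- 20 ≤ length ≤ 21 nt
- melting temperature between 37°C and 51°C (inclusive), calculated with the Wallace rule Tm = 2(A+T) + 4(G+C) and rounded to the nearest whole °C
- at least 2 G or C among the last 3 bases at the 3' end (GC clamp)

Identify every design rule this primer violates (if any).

Base counts: A=6, T=10, G=1, C=2 (length 19).
length: length 19, outside 20–21 ✗
Tm: Tm = 2·16 + 4·3 = 44°C ✓
GC clamp: 3' end ACA has 1 G/C, need ≥2 ✗

Fails: length, GC clamp.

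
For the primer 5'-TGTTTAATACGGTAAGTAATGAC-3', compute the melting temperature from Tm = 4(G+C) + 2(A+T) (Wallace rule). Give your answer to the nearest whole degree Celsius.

Base counts: A=8, T=8, G=5, C=2 (length 23).
Tm = 2·(8+8) + 4·(5+2) = 2·16 + 4·7 = 32 + 28 = 60°C.

60°C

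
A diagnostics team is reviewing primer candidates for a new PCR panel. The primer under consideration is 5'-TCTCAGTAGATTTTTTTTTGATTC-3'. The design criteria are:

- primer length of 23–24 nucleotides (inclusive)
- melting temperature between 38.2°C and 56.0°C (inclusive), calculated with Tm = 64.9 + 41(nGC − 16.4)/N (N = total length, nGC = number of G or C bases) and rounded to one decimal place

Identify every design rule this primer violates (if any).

Meets all criteria.

Base counts: A=4, T=14, G=3, C=3 (length 24).
length: length 24 ✓
Tm: Tm = 64.9 + 41·(6 − 16.4)/24 = 47.1°C ✓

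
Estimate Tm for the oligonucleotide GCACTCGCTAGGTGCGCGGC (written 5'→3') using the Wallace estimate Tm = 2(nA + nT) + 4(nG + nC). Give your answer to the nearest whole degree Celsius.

Base counts: A=2, T=3, G=8, C=7 (length 20).
Tm = 2·(2+3) + 4·(8+7) = 2·5 + 4·15 = 10 + 60 = 70°C.

70°C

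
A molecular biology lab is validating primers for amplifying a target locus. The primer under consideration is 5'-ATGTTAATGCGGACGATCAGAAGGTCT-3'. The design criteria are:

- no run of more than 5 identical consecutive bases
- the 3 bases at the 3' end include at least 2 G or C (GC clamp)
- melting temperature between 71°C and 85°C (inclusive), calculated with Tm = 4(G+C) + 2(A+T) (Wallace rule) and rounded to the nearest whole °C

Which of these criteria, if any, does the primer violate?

Base counts: A=8, T=7, G=8, C=4 (length 27).
homopolymer run: longest run = 2 ✓
GC clamp: 3' end TCT has 1 G/C, need ≥2 ✗
Tm: Tm = 2·15 + 4·12 = 78°C ✓

Fails: GC clamp.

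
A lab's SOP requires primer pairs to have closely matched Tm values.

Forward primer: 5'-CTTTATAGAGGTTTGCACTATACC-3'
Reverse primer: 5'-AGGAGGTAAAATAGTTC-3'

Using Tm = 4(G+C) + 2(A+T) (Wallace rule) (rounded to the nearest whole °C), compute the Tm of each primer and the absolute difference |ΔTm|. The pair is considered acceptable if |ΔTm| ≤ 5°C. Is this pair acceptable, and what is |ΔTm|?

Forward: A=6 T=9 G=4 C=5 → Tm = 2·15 + 4·9 = 66°C.
Reverse: A=7 T=4 G=5 C=1 → Tm = 2·11 + 4·6 = 46°C.
|ΔTm| = |66 − 46| = 20°C, > 5°C.

|ΔTm| = 20°C; the pair is not acceptable.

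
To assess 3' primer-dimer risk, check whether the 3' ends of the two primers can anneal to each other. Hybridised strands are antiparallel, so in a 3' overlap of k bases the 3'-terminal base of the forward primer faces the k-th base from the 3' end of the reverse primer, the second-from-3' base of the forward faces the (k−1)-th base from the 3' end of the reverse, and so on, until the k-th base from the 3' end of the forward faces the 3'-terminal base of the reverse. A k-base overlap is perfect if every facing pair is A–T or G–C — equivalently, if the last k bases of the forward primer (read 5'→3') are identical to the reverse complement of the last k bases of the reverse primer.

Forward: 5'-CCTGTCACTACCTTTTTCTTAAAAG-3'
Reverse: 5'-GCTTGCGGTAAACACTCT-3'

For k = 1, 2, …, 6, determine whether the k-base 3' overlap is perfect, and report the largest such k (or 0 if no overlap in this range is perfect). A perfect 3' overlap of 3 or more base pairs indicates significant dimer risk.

Longest perfect overlap: 2 complementary base pairs; below the dimer-risk threshold (threshold 3).

Last 6 bases (5'→3') — forward …TAAAAG, reverse …CACTCT.
Reverse complement of the reverse primer's last 6 bases: AGAGTG; its first k bases are the reverse complement of the reverse primer's last k bases, so a perfect k-base overlap needs the forward primer's last k bases to equal them.
Comparing (forward last k vs required): k=1: G vs A ✗; k=2: AG vs AG ✓; k=3: AAG vs AGA ✗; k=4: AAAG vs AGAG ✗; k=5: AAAAG vs AGAGT ✗; k=6: TAAAAG vs AGAGTG ✗.
Only k = 2 is perfect, so the longest perfect 3' overlap is 2.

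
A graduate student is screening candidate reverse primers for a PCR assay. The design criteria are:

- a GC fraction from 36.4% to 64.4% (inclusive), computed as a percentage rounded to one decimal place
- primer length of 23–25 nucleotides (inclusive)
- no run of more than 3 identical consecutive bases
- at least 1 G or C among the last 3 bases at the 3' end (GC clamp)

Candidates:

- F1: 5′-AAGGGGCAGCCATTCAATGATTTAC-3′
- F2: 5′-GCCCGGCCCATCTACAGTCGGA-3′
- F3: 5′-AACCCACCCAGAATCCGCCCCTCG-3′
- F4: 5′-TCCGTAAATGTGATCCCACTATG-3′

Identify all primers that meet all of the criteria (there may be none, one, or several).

F4 only.

F1 (25 nt, A=8 T=6 G=6 C=5): GC 11/25 = 44.0% ✓; length 25 ✓; longest run = 4, exceeds 3 ✗; 3' end TAC has 1 G/C ✓ — fails.
F2 (22 nt, A=4 T=3 G=6 C=9): GC 15/22 = 68.2%, outside 36.4–64.4% ✗; length 22, outside 23–25 ✗; longest run = 3 ✓; 3' end GGA has 2 G/C ✓ — fails.
F3 (24 nt, A=6 T=2 G=3 C=13): GC 16/24 = 66.7%, outside 36.4–64.4% ✗; length 24 ✓; longest run = 4, exceeds 3 ✗; 3' end TCG has 2 G/C ✓ — fails.
F4 (23 nt, A=6 T=7 G=4 C=6): GC 10/23 = 43.5% ✓; length 23 ✓; longest run = 3 ✓; 3' end ATG has 1 G/C ✓ — passes.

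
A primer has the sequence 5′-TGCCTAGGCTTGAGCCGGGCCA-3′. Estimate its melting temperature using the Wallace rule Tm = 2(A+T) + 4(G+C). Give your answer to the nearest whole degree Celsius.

Base counts: A=3, T=4, G=8, C=7 (length 22).
Tm = 2·(3+4) + 4·(8+7) = 2·7 + 4·15 = 14 + 60 = 74°C.

74°C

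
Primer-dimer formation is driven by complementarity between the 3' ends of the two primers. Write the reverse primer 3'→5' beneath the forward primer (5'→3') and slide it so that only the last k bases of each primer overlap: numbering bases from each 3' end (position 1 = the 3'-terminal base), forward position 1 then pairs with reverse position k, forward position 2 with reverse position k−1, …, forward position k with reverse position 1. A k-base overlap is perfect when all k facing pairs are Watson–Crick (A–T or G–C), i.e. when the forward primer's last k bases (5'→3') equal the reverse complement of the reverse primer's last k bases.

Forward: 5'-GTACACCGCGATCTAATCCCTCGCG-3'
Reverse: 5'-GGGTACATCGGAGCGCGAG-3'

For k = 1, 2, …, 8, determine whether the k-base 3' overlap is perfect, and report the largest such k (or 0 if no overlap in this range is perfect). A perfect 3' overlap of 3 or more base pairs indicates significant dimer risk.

Last 8 bases (5'→3') — forward …CCCTCGCG, reverse …AGCGCGAG.
Reverse complement of the reverse primer's last 8 bases: CTCGCGCT; its first k bases are the reverse complement of the reverse primer's last k bases, so a perfect k-base overlap needs the forward primer's last k bases to equal them.
Comparing (forward last k vs required): k=1: G vs C ✗; k=2: CG vs CT ✗; k=3: GCG vs CTC ✗; k=4: CGCG vs CTCG ✗; k=5: TCGCG vs CTCGC ✗; k=6: CTCGCG vs CTCGCG ✓; k=7: CCTCGCG vs CTCGCGC ✗; k=8: CCCTCGCG vs CTCGCGCT ✗.
Only k = 6 is perfect, so the longest perfect 3' overlap is 6.

Longest perfect overlap: 6 complementary base pairs; significant dimer risk (threshold 3).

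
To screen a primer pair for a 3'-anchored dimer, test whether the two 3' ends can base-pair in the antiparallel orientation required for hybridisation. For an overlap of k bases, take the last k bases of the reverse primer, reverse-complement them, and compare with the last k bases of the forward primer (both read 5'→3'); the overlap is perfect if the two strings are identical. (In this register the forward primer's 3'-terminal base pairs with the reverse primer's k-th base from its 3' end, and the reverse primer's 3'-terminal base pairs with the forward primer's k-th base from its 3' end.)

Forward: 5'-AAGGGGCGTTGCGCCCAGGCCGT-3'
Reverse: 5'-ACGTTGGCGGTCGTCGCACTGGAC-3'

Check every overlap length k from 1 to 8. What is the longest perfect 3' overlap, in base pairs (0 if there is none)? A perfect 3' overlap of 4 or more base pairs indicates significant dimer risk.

Longest perfect overlap: 2 complementary base pairs; below the dimer-risk threshold (threshold 4).

Last 8 bases (5'→3') — forward …CAGGCCGT, reverse …CACTGGAC.
Reverse complement of the reverse primer's last 8 bases: GTCCAGTG; its first k bases are the reverse complement of the reverse primer's last k bases, so a perfect k-base overlap needs the forward primer's last k bases to equal them.
Comparing (forward last k vs required): k=1: T vs G ✗; k=2: GT vs GT ✓; k=3: CGT vs GTC ✗; k=4: CCGT vs GTCC ✗; k=5: GCCGT vs GTCCA ✗; k=6: GGCCGT vs GTCCAG ✗; k=7: AGGCCGT vs GTCCAGT ✗; k=8: CAGGCCGT vs GTCCAGTG ✗.
Only k = 2 is perfect, so the longest perfect 3' overlap is 2.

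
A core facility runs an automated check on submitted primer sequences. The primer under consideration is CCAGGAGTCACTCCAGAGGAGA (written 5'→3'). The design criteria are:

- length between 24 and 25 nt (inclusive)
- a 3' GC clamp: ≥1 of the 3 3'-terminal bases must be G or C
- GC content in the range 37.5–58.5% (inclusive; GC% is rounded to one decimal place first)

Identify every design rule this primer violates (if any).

Fails: length, GC content.

Base counts: A=7, T=2, G=7, C=6 (length 22).
length: length 22, outside 24–25 ✗
GC clamp: 3' end AGA has 1 G/C ✓
GC content: GC 13/22 = 59.1%, outside 37.5–58.5% ✗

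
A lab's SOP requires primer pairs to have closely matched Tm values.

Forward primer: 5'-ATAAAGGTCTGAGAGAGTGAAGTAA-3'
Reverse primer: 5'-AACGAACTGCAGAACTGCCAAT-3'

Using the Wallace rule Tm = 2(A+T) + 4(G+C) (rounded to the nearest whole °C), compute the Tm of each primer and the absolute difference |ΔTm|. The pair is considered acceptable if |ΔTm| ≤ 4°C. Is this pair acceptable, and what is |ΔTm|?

Forward: A=11 T=5 G=8 C=1 → Tm = 2·16 + 4·9 = 68°C.
Reverse: A=9 T=3 G=4 C=6 → Tm = 2·12 + 4·10 = 64°C.
|ΔTm| = |68 − 64| = 4°C, ≤ 4°C.

|ΔTm| = 4°C; the pair is acceptable.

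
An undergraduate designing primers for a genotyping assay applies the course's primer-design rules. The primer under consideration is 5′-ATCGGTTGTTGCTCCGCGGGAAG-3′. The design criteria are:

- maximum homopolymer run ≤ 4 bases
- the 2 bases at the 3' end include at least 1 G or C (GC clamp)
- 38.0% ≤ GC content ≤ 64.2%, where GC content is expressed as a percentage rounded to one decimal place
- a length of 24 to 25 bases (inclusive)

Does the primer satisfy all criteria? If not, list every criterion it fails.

Fails: length.

Base counts: A=3, T=6, G=9, C=5 (length 23).
homopolymer run: longest run = 3 ✓
GC clamp: 3' end AG has 1 G/C ✓
GC content: GC 14/23 = 60.9% ✓
length: length 23, outside 24–25 ✗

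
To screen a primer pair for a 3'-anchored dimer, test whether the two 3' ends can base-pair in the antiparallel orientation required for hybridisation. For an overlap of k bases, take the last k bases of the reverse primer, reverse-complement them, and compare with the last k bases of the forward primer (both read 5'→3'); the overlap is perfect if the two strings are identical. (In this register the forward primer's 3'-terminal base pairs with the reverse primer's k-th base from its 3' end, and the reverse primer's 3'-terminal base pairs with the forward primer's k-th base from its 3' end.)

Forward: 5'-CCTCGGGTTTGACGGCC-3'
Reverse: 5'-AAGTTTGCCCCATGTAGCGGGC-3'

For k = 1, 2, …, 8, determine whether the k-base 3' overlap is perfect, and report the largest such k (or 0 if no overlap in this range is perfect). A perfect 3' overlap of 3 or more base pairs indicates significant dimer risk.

Last 8 bases (5'→3') — forward …TGACGGCC, reverse …TAGCGGGC.
Reverse complement of the reverse primer's last 8 bases: GCCCGCTA; its first k bases are the reverse complement of the reverse primer's last k bases, so a perfect k-base overlap needs the forward primer's last k bases to equal them.
Comparing (forward last k vs required): k=1: C vs G ✗; k=2: CC vs GC ✗; k=3: GCC vs GCC ✓; k=4: GGCC vs GCCC ✗; k=5: CGGCC vs GCCCG ✗; k=6: ACGGCC vs GCCCGC ✗; k=7: GACGGCC vs GCCCGCT ✗; k=8: TGACGGCC vs GCCCGCTA ✗.
Only k = 3 is perfect, so the longest perfect 3' overlap is 3.

Longest perfect overlap: 3 complementary base pairs; significant dimer risk (threshold 3).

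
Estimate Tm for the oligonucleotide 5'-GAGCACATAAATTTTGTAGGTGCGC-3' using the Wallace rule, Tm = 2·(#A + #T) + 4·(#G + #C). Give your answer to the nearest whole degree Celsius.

72°C

Base counts: A=7, T=7, G=7, C=4 (length 25).
Tm = 2·(7+7) + 4·(7+4) = 2·14 + 4·11 = 28 + 44 = 72°C.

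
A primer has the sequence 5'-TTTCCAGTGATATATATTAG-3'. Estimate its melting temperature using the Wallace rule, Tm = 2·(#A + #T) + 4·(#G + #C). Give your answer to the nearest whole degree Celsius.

Base counts: A=6, T=9, G=3, C=2 (length 20).
Tm = 2·(6+9) + 4·(3+2) = 2·15 + 4·5 = 30 + 20 = 50°C.

50°C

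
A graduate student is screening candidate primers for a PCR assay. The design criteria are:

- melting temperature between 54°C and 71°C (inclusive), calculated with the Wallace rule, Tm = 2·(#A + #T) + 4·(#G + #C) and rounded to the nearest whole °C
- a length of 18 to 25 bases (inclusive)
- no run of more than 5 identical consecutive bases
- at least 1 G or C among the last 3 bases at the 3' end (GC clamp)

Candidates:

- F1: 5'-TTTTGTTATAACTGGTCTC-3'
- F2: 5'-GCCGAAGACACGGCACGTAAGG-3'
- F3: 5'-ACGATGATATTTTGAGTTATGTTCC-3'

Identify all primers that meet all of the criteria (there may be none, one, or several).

F3 only.

F1 (19 nt, A=3 T=10 G=3 C=3): Tm = 2·13 + 4·6 = 50°C, outside 54–71°C ✗; length 19 ✓; longest run = 4 ✓; 3' end CTC has 2 G/C ✓ — fails.
F2 (22 nt, A=7 T=1 G=8 C=6): Tm = 2·8 + 4·14 = 72°C, outside 54–71°C ✗; length 22 ✓; longest run = 2 ✓; 3' end AGG has 2 G/C ✓ — fails.
F3 (25 nt, A=6 T=11 G=5 C=3): Tm = 2·17 + 4·8 = 66°C ✓; length 25 ✓; longest run = 4 ✓; 3' end TCC has 2 G/C ✓ — passes.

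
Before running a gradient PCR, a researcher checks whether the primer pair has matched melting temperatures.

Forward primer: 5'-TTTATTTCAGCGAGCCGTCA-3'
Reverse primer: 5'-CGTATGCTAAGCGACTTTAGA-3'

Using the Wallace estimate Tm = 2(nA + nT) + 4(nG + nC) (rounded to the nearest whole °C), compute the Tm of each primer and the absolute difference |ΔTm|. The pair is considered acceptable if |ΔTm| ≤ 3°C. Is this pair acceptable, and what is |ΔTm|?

Forward: A=4 T=7 G=4 C=5 → Tm = 2·11 + 4·9 = 58°C.
Reverse: A=6 T=6 G=5 C=4 → Tm = 2·12 + 4·9 = 60°C.
|ΔTm| = |58 − 60| = 2°C, ≤ 3°C.

|ΔTm| = 2°C; the pair is acceptable.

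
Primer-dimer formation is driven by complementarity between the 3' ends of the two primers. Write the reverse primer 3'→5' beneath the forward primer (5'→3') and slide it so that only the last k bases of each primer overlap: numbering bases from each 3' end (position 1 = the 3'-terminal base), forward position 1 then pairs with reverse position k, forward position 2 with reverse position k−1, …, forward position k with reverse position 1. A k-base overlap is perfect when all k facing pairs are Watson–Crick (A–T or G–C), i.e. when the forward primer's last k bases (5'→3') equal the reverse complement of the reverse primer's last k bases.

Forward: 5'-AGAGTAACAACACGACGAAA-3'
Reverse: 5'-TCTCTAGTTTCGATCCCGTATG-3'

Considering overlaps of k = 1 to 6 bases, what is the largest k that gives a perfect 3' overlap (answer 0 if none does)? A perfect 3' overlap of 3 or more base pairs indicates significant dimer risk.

Longest perfect overlap: 0 complementary base pairs; below the dimer-risk threshold (threshold 3).

Last 6 bases (5'→3') — forward …ACGAAA, reverse …CGTATG.
Reverse complement of the reverse primer's last 6 bases: CATACG; its first k bases are the reverse complement of the reverse primer's last k bases, so a perfect k-base overlap needs the forward primer's last k bases to equal them.
Comparing (forward last k vs required): k=1: A vs C ✗; k=2: AA vs CA ✗; k=3: AAA vs CAT ✗; k=4: GAAA vs CATA ✗; k=5: CGAAA vs CATAC ✗; k=6: ACGAAA vs CATACG ✗.
No overlap length from 1 to 6 is perfect, so the longest perfect 3' overlap is 0.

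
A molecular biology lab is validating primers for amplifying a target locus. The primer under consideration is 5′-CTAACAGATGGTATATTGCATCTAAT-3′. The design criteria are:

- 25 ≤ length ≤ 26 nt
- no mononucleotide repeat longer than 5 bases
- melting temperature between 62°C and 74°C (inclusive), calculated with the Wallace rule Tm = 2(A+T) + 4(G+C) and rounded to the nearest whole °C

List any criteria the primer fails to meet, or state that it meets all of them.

Meets all criteria.

Base counts: A=9, T=9, G=4, C=4 (length 26).
length: length 26 ✓
homopolymer run: longest run = 2 ✓
Tm: Tm = 2·18 + 4·8 = 68°C ✓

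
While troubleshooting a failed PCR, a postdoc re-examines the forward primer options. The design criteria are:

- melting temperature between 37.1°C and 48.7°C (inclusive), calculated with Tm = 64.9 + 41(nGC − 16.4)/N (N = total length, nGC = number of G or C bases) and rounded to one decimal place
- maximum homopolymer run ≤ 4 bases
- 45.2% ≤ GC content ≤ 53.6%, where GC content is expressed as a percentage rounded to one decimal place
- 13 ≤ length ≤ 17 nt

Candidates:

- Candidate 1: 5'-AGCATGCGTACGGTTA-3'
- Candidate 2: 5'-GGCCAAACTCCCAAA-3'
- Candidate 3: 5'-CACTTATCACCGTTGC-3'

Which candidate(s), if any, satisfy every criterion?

Candidate 1, Candidate 2 and Candidate 3.

Candidate 1 (16 nt, A=4 T=4 G=5 C=3): Tm = 64.9 + 41·(8 − 16.4)/16 = 43.4°C ✓; longest run = 2 ✓; GC 8/16 = 50.0% ✓; length 16 ✓ — passes.
Candidate 2 (15 nt, A=6 T=1 G=2 C=6): Tm = 64.9 + 41·(8 − 16.4)/15 = 41.9°C ✓; longest run = 3 ✓; GC 8/15 = 53.3% ✓; length 15 ✓ — passes.
Candidate 3 (16 nt, A=3 T=5 G=2 C=6): Tm = 64.9 + 41·(8 − 16.4)/16 = 43.4°C ✓; longest run = 2 ✓; GC 8/16 = 50.0% ✓; length 16 ✓ — passes.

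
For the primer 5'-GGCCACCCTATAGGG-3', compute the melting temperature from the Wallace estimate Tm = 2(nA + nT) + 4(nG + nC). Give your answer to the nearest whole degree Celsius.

50°C

Base counts: A=3, T=2, G=5, C=5 (length 15).
Tm = 2·(3+2) + 4·(5+5) = 2·5 + 4·10 = 10 + 40 = 50°C.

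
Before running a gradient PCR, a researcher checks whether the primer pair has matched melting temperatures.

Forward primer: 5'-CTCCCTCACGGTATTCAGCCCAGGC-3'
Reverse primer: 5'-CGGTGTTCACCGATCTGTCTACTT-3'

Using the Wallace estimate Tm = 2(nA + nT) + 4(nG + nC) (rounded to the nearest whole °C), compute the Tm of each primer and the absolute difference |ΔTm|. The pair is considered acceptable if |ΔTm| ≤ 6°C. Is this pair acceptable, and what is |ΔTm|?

|ΔTm| = 10°C; the pair is not acceptable.

Forward: A=4 T=5 G=5 C=11 → Tm = 2·9 + 4·16 = 82°C.
Reverse: A=3 T=9 G=5 C=7 → Tm = 2·12 + 4·12 = 72°C.
|ΔTm| = |82 − 72| = 10°C, > 6°C.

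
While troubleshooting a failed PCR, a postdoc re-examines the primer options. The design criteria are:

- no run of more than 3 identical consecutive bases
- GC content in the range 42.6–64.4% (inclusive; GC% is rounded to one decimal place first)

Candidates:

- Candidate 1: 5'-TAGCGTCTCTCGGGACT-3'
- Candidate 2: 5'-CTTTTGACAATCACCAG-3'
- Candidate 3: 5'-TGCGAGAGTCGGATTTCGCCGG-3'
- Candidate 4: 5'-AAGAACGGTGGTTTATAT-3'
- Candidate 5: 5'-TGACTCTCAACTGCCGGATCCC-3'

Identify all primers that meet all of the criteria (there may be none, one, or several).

Candidate 1 (17 nt, A=2 T=5 G=5 C=5): longest run = 3 ✓; GC 10/17 = 58.8% ✓ — passes.
Candidate 2 (17 nt, A=5 T=5 G=2 C=5): longest run = 4, exceeds 3 ✗; GC 7/17 = 41.2%, outside 42.6–64.4% ✗ — fails.
Candidate 3 (22 nt, A=3 T=5 G=9 C=5): longest run = 3 ✓; GC 14/22 = 63.6% ✓ — passes.
Candidate 4 (18 nt, A=6 T=6 G=5 C=1): longest run = 3 ✓; GC 6/18 = 33.3%, outside 42.6–64.4% ✗ — fails.
Candidate 5 (22 nt, A=4 T=5 G=4 C=9): longest run = 3 ✓; GC 13/22 = 59.1% ✓ — passes.

Candidate 1, Candidate 3 and Candidate 5.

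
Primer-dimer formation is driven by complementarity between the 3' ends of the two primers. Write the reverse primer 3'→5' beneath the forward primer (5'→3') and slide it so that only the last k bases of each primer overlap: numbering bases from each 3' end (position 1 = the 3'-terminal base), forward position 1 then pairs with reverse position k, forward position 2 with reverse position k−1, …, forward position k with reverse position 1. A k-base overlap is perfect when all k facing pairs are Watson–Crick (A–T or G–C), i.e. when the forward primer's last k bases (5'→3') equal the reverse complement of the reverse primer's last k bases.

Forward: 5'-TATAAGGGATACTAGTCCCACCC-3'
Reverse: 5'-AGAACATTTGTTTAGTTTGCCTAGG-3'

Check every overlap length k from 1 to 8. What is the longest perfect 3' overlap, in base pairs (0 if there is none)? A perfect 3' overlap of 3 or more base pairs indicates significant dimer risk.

Longest perfect overlap: 2 complementary base pairs; below the dimer-risk threshold (threshold 3).

Last 8 bases (5'→3') — forward …TCCCACCC, reverse …TGCCTAGG.
Reverse complement of the reverse primer's last 8 bases: CCTAGGCA; its first k bases are the reverse complement of the reverse primer's last k bases, so a perfect k-base overlap needs the forward primer's last k bases to equal them.
Comparing (forward last k vs required): k=1: C vs C ✓; k=2: CC vs CC ✓; k=3: CCC vs CCT ✗; k=4: ACCC vs CCTA ✗; k=5: CACCC vs CCTAG ✗; k=6: CCACCC vs CCTAGG ✗; k=7: CCCACCC vs CCTAGGC ✗; k=8: TCCCACCC vs CCTAGGCA ✗.
Perfect overlaps at k = 1, 2; the largest is 2.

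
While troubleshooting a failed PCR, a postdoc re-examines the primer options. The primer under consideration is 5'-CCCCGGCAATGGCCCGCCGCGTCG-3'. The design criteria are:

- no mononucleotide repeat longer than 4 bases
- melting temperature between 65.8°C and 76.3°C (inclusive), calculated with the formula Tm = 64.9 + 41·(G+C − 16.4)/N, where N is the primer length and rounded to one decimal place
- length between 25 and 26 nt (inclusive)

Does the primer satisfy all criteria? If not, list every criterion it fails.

Fails: length.

Base counts: A=2, T=2, G=8, C=12 (length 24).
homopolymer run: longest run = 4 ✓
Tm: Tm = 64.9 + 41·(20 − 16.4)/24 = 71.1°C ✓
length: length 24, outside 25–26 ✗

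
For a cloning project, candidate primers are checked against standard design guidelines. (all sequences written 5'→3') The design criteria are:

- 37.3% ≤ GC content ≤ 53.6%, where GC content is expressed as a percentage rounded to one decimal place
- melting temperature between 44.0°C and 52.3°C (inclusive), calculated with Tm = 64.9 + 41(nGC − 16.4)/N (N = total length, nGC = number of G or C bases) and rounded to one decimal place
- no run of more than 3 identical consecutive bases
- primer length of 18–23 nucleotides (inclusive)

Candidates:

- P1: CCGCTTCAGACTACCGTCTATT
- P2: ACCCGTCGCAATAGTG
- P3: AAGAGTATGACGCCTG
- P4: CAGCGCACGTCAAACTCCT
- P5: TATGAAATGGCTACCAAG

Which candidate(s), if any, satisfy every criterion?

None of the candidates satisfy all criteria.

P1 (22 nt, A=4 T=7 G=3 C=8): GC 11/22 = 50.0% ✓; Tm = 64.9 + 41·(11 − 16.4)/22 = 54.8°C, outside 44.0–52.3°C ✗; longest run = 2 ✓; length 22 ✓ — fails.
P2 (16 nt, A=4 T=3 G=4 C=5): GC 9/16 = 56.3%, outside 37.3–53.6% ✗; Tm = 64.9 + 41·(9 − 16.4)/16 = 45.9°C ✓; longest run = 3 ✓; length 16, outside 18–23 ✗ — fails.
P3 (16 nt, A=5 T=3 G=5 C=3): GC 8/16 = 50.0% ✓; Tm = 64.9 + 41·(8 − 16.4)/16 = 43.4°C, outside 44.0–52.3°C ✗; longest run = 2 ✓; length 16, outside 18–23 ✗ — fails.
P4 (19 nt, A=5 T=3 G=3 C=8): GC 11/19 = 57.9%, outside 37.3–53.6% ✗; Tm = 64.9 + 41·(11 − 16.4)/19 = 53.2°C, outside 44.0–52.3°C ✗; longest run = 3 ✓; length 19 ✓ — fails.
P5 (18 nt, A=7 T=4 G=4 C=3): GC 7/18 = 38.9% ✓; Tm = 64.9 + 41·(7 − 16.4)/18 = 43.5°C, outside 44.0–52.3°C ✗; longest run = 3 ✓; length 18 ✓ — fails.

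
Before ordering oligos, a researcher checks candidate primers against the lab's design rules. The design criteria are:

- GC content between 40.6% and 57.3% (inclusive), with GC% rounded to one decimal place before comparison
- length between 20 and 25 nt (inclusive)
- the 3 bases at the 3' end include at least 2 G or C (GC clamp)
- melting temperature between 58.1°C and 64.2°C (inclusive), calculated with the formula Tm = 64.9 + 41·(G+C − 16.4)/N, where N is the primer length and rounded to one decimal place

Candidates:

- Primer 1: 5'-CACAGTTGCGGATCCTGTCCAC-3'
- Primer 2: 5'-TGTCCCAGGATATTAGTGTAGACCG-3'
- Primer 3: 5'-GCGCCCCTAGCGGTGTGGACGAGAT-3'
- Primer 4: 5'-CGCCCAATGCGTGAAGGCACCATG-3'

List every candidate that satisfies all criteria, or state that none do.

Primer 1 (22 nt, A=4 T=5 G=5 C=8): GC 13/22 = 59.1%, outside 40.6–57.3% ✗; length 22 ✓; 3' end CAC has 2 G/C ✓; Tm = 64.9 + 41·(13 − 16.4)/22 = 58.6°C ✓ — fails.
Primer 2 (25 nt, A=6 T=7 G=7 C=5): GC 12/25 = 48.0% ✓; length 25 ✓; 3' end CCG has 3 G/C ✓; Tm = 64.9 + 41·(12 − 16.4)/25 = 57.7°C, outside 58.1–64.2°C ✗ — fails.
Primer 3 (25 nt, A=4 T=4 G=10 C=7): GC 17/25 = 68.0%, outside 40.6–57.3% ✗; length 25 ✓; 3' end GAT has 1 G/C, need ≥2 ✗; Tm = 64.9 + 41·(17 − 16.4)/25 = 65.9°C, outside 58.1–64.2°C ✗ — fails.
Primer 4 (24 nt, A=6 T=3 G=7 C=8): GC 15/24 = 62.5%, outside 40.6–57.3% ✗; length 24 ✓; 3' end ATG has 1 G/C, need ≥2 ✗; Tm = 64.9 + 41·(15 − 16.4)/24 = 62.5°C ✓ — fails.

None of the candidates satisfy all criteria.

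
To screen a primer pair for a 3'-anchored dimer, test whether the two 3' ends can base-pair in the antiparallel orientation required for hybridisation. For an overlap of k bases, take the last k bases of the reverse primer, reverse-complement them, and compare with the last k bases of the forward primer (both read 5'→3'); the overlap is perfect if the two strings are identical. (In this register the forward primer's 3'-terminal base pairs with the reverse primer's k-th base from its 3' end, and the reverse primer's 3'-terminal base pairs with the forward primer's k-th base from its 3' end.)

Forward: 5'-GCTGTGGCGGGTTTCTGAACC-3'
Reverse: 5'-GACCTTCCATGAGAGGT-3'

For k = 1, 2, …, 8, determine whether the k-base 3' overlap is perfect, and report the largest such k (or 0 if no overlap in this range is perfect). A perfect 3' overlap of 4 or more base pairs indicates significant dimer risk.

Last 8 bases (5'→3') — forward …TCTGAACC, reverse …TGAGAGGT.
Reverse complement of the reverse primer's last 8 bases: ACCTCTCA; its first k bases are the reverse complement of the reverse primer's last k bases, so a perfect k-base overlap needs the forward primer's last k bases to equal them.
Comparing (forward last k vs required): k=1: C vs A ✗; k=2: CC vs AC ✗; k=3: ACC vs ACC ✓; k=4: AACC vs ACCT ✗; k=5: GAACC vs ACCTC ✗; k=6: TGAACC vs ACCTCT ✗; k=7: CTGAACC vs ACCTCTC ✗; k=8: TCTGAACC vs ACCTCTCA ✗.
Only k = 3 is perfect, so the longest perfect 3' overlap is 3.

Longest perfect overlap: 3 complementary base pairs; below the dimer-risk threshold (threshold 4).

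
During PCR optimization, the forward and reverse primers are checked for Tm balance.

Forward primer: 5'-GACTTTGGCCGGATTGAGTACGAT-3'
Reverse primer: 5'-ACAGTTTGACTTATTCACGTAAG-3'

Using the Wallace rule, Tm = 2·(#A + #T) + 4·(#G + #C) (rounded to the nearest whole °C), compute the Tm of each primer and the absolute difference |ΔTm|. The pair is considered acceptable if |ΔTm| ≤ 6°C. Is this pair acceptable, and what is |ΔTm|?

Forward: A=5 T=7 G=8 C=4 → Tm = 2·12 + 4·12 = 72°C.
Reverse: A=7 T=8 G=4 C=4 → Tm = 2·15 + 4·8 = 62°C.
|ΔTm| = |72 − 62| = 10°C, > 6°C.

|ΔTm| = 10°C; the pair is not acceptable.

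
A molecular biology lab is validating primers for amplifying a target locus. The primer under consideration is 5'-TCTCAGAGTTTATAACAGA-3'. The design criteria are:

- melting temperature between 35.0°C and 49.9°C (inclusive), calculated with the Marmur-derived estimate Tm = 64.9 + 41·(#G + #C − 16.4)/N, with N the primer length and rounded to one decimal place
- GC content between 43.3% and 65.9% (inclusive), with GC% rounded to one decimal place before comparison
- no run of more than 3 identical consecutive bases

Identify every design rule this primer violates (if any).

Base counts: A=7, T=6, G=3, C=3 (length 19).
Tm: Tm = 64.9 + 41·(6 − 16.4)/19 = 42.5°C ✓
GC content: GC 6/19 = 31.6%, outside 43.3–65.9% ✗
homopolymer run: longest run = 3 ✓

Fails: GC content.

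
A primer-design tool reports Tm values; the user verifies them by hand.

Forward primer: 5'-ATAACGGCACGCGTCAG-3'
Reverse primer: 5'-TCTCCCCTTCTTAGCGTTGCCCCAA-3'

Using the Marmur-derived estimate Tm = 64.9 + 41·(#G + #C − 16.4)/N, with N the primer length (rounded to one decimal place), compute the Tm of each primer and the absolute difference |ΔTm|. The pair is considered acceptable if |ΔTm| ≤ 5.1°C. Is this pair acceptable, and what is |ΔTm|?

|ΔTm| = 11.5°C; the pair is not acceptable.

Forward: G+C = 10, N = 17 → Tm = 64.9 + 41·(10 − 16.4)/17 = 49.5°C.
Reverse: G+C = 14, N = 25 → Tm = 64.9 + 41·(14 − 16.4)/25 = 61.0°C.
|ΔTm| = |49.5 − 61.0| = 11.5°C, > 5.1°C.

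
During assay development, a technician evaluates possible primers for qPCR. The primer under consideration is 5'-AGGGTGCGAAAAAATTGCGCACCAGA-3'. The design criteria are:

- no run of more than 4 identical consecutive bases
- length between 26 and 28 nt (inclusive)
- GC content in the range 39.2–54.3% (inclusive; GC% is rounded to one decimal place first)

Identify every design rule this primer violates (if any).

Fails: homopolymer run.

Base counts: A=10, T=3, G=8, C=5 (length 26).
homopolymer run: longest run = 6, exceeds 4 ✗
length: length 26 ✓
GC content: GC 13/26 = 50.0% ✓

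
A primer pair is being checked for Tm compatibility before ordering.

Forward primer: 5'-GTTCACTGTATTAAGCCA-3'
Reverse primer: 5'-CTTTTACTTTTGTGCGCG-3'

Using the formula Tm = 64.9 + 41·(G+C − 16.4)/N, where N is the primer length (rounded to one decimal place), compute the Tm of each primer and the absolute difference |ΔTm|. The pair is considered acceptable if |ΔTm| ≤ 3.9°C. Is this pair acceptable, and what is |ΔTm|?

|ΔTm| = 2.3°C; the pair is acceptable.

Forward: G+C = 7, N = 18 → Tm = 64.9 + 41·(7 − 16.4)/18 = 43.5°C.
Reverse: G+C = 8, N = 18 → Tm = 64.9 + 41·(8 − 16.4)/18 = 45.8°C.
|ΔTm| = |43.5 − 45.8| = 2.3°C, ≤ 3.9°C.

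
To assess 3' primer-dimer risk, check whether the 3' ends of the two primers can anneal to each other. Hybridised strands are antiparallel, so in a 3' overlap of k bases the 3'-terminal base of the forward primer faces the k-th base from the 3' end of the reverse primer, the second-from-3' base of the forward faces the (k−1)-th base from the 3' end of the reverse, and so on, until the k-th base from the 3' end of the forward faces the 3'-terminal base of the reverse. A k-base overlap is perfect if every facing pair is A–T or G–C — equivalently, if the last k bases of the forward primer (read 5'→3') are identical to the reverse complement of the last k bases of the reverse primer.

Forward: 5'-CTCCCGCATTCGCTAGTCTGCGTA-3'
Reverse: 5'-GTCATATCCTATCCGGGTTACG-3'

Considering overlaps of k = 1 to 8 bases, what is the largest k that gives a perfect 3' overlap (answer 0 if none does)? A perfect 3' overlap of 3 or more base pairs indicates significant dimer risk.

Longest perfect overlap: 4 complementary base pairs; significant dimer risk (threshold 3).

Last 8 bases (5'→3') — forward …TCTGCGTA, reverse …GGGTTACG.
Reverse complement of the reverse primer's last 8 bases: CGTAACCC; its first k bases are the reverse complement of the reverse primer's last k bases, so a perfect k-base overlap needs the forward primer's last k bases to equal them.
Comparing (forward last k vs required): k=1: A vs C ✗; k=2: TA vs CG ✗; k=3: GTA vs CGT ✗; k=4: CGTA vs CGTA ✓; k=5: GCGTA vs CGTAA ✗; k=6: TGCGTA vs CGTAAC ✗; k=7: CTGCGTA vs CGTAACC ✗; k=8: TCTGCGTA vs CGTAACCC ✗.
Only k = 4 is perfect, so the longest perfect 3' overlap is 4.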